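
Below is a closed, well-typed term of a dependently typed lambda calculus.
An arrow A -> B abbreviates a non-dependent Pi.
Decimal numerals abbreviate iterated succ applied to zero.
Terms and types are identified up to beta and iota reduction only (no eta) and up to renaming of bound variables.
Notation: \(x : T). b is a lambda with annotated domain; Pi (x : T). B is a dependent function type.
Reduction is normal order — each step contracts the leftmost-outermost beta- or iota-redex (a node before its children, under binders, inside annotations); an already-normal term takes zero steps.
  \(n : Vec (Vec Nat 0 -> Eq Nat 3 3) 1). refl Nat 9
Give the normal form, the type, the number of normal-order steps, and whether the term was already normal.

resulting normal form:
  \(n : Vec (Vec Nat 0 -> Eq Nat 3 3) 1). refl Nat 9
type:
  Vec (Vec Nat 0 -> Eq Nat 3 3) 1 -> Eq Nat 9 9
steps to reach normal form (normal order): 0
term was already normal: yes


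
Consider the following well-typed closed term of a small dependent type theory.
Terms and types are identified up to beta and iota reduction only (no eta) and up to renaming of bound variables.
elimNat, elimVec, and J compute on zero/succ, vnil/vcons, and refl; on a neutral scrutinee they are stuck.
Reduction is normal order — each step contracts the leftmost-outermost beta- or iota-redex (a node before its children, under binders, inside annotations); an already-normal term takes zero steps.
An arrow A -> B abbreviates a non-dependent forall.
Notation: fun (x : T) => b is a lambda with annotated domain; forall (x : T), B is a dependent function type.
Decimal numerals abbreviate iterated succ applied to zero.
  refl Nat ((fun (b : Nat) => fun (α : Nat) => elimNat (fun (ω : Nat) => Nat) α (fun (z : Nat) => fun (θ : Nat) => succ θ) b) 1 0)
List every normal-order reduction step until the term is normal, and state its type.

reduction (normal order):
  refl Nat ((fun (b : Nat) => fun (α : Nat) => elimNat (fun (ω : Nat) => Nat) α (fun (z : Nat) => fun (θ : Nat) => succ θ) b) 1 0)
  ~> refl Nat ((fun (b : Nat) => elimNat (fun (α : Nat) => Nat) b (fun (ω : Nat) => fun (z : Nat) => succ z) 1) 0)
  ~> refl Nat (elimNat (fun (b : Nat) => Nat) 0 (fun (α : Nat) => fun (ω : Nat) => succ ω) 1)
  ~> refl Nat ((fun (b : Nat) => fun (α : Nat) => succ α) 0 (elimNat (fun (ω : Nat) => Nat) 0 (fun (z : Nat) => fun (θ : Nat) => succ θ) 0))
  ~> refl Nat ((fun (b : Nat) => succ b) (elimNat (fun (α : Nat) => Nat) 0 (fun (ω : Nat) => fun (z : Nat) => succ z) 0))
  ~> refl Nat (succ (elimNat (fun (b : Nat) => Nat) 0 (fun (α : Nat) => fun (ω : Nat) => succ ω) 0))
  ~> refl Nat 1
the term's type:
  Eq Nat 1 1


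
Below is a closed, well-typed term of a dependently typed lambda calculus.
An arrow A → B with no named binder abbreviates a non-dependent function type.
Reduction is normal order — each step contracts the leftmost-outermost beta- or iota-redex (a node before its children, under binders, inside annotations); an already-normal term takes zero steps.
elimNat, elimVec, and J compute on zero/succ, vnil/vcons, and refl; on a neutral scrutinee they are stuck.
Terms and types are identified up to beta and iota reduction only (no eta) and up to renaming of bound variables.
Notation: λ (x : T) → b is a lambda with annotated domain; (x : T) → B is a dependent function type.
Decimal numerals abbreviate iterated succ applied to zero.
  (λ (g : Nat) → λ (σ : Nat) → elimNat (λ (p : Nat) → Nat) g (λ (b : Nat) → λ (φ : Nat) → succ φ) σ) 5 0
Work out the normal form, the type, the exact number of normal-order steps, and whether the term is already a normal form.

reduced normal form:
  5
the term's type:
  Nat
steps to reach normal form (normal order): 3
term was already normal: no
first contracted redex: a beta-redex


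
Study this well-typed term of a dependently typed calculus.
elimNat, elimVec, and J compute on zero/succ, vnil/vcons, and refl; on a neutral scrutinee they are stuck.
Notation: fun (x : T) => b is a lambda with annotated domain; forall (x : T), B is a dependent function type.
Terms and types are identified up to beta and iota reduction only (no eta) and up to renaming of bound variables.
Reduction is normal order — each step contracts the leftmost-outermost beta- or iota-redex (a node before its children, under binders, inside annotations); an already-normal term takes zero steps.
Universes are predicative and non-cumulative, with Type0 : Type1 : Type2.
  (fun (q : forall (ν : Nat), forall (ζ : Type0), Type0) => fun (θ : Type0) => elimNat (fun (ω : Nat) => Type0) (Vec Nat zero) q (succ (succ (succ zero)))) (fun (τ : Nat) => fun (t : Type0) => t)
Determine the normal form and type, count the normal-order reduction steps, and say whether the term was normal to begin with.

reduced normal form:
  fun (q : Type0) => Vec Nat zero
type:
  forall (q : Type0), Type0
normal-order step count: 11
started in normal form: no
first contracted redex: a beta-redex


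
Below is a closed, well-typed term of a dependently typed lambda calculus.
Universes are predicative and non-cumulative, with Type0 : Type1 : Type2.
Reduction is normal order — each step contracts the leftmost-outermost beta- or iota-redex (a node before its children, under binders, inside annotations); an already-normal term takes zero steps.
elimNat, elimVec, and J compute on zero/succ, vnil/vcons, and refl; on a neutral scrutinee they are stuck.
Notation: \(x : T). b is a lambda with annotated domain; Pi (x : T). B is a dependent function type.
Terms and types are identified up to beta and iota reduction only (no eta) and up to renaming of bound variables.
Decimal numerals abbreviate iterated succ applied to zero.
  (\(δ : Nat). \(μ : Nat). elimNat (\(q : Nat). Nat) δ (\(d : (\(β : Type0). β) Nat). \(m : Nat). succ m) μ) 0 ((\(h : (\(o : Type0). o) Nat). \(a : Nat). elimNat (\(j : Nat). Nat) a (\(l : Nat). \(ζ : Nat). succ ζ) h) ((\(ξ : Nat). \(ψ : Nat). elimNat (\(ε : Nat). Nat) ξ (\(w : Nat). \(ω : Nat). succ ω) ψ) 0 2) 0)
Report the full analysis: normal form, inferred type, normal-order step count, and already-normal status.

resulting normal form:
  2
type:
  Nat
steps to reach normal form (normal order): 28
started in normal form: no
first contracted redex: a beta-redex


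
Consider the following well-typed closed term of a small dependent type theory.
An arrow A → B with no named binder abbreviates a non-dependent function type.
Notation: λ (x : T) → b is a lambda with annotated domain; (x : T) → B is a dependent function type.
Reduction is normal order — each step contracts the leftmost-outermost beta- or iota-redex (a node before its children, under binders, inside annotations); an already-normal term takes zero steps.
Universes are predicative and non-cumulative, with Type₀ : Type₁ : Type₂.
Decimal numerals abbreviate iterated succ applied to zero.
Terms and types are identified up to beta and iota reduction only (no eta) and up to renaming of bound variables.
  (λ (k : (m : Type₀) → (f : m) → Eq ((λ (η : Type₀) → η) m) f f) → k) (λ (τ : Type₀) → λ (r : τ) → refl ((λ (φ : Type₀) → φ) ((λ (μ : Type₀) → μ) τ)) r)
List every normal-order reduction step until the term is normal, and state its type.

normal-order reduction:
  (λ (k : (m : Type₀) → (f : m) → Eq ((λ (η : Type₀) → η) m) f f) → k) (λ (τ : Type₀) → λ (r : τ) → refl ((λ (φ : Type₀) → φ) ((λ (μ : Type₀) → μ) τ)) r)
  ~> λ (k : Type₀) → λ (m : k) → refl ((λ (f : Type₀) → f) ((λ (η : Type₀) → η) k)) m
  ~> λ (k : Type₀) → λ (m : k) → refl ((λ (f : Type₀) → f) k) m
  ~> λ (k : Type₀) → λ (m : k) → refl k m
the term's type:
  (k : Type₀) → (m : k) → Eq k m m


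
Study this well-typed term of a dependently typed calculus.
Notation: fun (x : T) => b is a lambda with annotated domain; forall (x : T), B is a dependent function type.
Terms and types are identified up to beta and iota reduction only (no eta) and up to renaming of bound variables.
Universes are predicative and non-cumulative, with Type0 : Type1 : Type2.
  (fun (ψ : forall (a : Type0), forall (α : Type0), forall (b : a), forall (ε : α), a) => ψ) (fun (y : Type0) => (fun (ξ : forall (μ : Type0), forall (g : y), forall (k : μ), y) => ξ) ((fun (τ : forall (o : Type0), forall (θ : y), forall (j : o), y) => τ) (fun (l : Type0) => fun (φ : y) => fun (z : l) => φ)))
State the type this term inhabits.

inferred type:
  forall (ψ : Type0), forall (a : Type0), forall (α : ψ), forall (b : a), ψ


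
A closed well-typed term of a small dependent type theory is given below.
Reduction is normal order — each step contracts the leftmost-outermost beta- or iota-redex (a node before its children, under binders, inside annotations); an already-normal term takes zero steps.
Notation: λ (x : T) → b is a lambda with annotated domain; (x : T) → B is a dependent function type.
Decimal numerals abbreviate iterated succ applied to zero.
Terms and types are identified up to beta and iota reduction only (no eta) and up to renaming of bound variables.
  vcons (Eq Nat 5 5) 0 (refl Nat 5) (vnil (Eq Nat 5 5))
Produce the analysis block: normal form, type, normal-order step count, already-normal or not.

resulting normal form:
  vcons (Eq Nat 5 5) 0 (refl Nat 5) (vnil (Eq Nat 5 5))
type:
  Vec (Eq Nat 5 5) 1
normal-order step count: 0
already normal: yes


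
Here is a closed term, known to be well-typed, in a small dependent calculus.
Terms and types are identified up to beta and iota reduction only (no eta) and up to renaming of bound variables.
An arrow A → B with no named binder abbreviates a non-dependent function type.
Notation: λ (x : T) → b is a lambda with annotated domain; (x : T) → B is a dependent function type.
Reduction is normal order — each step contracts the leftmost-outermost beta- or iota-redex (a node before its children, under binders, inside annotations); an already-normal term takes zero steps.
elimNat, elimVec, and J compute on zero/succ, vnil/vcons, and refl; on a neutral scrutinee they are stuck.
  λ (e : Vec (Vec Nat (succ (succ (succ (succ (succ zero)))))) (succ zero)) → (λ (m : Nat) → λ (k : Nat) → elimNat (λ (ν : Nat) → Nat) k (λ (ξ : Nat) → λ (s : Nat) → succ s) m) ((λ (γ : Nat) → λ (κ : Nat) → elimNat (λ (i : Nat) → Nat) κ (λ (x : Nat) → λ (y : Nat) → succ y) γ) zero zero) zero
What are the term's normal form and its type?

resulting normal form:
  λ (e : Vec (Vec Nat (succ (succ (succ (succ (succ zero)))))) (succ zero)) → zero
type:
  Vec (Vec Nat (succ (succ (succ (succ (succ zero)))))) (succ zero) → Nat


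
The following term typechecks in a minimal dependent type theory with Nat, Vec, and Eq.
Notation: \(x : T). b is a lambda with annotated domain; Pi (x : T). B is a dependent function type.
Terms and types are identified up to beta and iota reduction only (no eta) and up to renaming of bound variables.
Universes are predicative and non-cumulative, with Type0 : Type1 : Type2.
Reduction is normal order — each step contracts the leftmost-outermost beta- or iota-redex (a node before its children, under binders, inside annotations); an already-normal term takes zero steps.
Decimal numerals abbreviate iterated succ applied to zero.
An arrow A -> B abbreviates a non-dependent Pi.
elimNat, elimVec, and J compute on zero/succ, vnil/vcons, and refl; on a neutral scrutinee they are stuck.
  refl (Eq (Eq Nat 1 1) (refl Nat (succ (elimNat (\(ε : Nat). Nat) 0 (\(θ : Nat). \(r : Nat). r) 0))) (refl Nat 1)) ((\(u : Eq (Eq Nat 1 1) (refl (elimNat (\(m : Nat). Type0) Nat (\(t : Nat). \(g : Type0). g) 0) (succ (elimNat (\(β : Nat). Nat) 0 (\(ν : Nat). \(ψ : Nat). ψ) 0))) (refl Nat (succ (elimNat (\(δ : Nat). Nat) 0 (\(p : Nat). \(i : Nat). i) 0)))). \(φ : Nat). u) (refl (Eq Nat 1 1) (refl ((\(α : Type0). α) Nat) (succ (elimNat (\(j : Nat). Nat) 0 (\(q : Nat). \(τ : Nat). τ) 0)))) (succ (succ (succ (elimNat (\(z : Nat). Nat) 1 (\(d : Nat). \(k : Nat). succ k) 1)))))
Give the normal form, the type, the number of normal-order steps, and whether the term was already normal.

resulting normal form:
  refl (Eq (Eq Nat 1 1) (refl Nat 1) (refl Nat 1)) (refl (Eq Nat 1 1) (refl Nat 1))
the term's type:
  Eq (Eq (Eq Nat 1 1) (refl Nat 1) (refl Nat 1)) (refl (Eq Nat 1 1) (refl Nat 1)) (refl (Eq Nat 1 1) (refl Nat 1))
reduction steps (normal order): 5
term was already normal: no
first redex: an elimNat iota-redex


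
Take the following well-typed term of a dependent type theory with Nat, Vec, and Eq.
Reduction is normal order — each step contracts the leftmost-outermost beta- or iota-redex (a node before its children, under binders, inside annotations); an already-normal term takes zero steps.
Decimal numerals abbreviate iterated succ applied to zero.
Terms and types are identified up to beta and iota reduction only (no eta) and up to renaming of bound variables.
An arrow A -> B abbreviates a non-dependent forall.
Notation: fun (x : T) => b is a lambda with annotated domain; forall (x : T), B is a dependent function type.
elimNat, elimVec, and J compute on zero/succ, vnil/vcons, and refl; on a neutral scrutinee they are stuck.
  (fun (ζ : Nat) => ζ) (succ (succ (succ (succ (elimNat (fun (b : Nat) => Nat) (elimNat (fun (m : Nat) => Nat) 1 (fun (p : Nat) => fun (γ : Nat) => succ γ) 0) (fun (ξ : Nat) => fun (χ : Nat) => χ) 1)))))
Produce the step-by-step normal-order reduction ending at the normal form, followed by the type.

reduction (normal order):
  (fun (ζ : Nat) => ζ) (succ (succ (succ (succ (elimNat (fun (b : Nat) => Nat) (elimNat (fun (m : Nat) => Nat) 1 (fun (p : Nat) => fun (γ : Nat) => succ γ) 0) (fun (ξ : Nat) => fun (χ : Nat) => χ) 1)))))
  ~> succ (succ (succ (succ (elimNat (fun (ζ : Nat) => Nat) (elimNat (fun (b : Nat) => Nat) 1 (fun (m : Nat) => fun (p : Nat) => succ p) 0) (fun (γ : Nat) => fun (ξ : Nat) => ξ) 1))))
  ~> succ (succ (succ (succ ((fun (ζ : Nat) => fun (b : Nat) => b) 0 (elimNat (fun (m : Nat) => Nat) (elimNat (fun (p : Nat) => Nat) 1 (fun (γ : Nat) => fun (ξ : Nat) => succ ξ) 0) (fun (χ : Nat) => fun (δ : Nat) => δ) 0)))))
  ~> succ (succ (succ (succ ((fun (ζ : Nat) => ζ) (elimNat (fun (b : Nat) => Nat) (elimNat (fun (m : Nat) => Nat) 1 (fun (p : Nat) => fun (γ : Nat) => succ γ) 0) (fun (ξ : Nat) => fun (χ : Nat) => χ) 0)))))
  ~> succ (succ (succ (succ (elimNat (fun (ζ : Nat) => Nat) (elimNat (fun (b : Nat) => Nat) 1 (fun (m : Nat) => fun (p : Nat) => succ p) 0) (fun (γ : Nat) => fun (ξ : Nat) => ξ) 0))))
  ~> succ (succ (succ (succ (elimNat (fun (ζ : Nat) => Nat) 1 (fun (b : Nat) => fun (m : Nat) => succ m) 0))))
  ~> 5
inferred type:
  Nat


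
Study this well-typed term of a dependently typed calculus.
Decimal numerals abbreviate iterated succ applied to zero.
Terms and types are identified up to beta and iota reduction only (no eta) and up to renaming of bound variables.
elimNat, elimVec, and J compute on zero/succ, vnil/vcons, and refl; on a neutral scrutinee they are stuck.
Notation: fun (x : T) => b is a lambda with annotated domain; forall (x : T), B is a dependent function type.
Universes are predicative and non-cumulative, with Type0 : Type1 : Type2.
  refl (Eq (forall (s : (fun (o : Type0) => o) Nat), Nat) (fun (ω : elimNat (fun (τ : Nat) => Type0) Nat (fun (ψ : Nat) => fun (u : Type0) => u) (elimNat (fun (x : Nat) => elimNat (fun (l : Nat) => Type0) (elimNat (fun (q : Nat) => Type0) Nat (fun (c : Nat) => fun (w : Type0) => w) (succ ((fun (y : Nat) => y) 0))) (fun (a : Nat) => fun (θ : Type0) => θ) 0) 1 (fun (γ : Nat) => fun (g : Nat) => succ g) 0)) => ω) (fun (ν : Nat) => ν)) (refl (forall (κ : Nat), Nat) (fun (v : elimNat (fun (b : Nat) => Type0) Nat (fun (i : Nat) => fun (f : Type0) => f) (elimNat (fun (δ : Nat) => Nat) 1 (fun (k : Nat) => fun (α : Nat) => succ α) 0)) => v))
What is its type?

inferred type:
  Eq (Eq (forall (s : Nat), Nat) (fun (o : Nat) => o) (fun (ω : Nat) => ω)) (refl (forall (τ : Nat), Nat) (fun (ψ : Nat) => ψ)) (refl (forall (u : Nat), Nat) (fun (x : Nat) => x))


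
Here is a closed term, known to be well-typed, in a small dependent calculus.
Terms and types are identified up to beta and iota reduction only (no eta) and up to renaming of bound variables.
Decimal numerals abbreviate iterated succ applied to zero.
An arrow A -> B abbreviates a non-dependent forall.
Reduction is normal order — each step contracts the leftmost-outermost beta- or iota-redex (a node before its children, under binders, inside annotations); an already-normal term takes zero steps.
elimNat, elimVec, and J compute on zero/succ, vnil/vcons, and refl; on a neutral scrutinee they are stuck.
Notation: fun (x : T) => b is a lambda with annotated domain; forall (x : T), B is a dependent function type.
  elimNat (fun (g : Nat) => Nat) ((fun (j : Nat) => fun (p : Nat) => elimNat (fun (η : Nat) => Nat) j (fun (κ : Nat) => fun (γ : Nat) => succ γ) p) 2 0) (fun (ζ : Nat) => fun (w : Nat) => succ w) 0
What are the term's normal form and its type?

reduced normal form:
  2
type:
  Nat


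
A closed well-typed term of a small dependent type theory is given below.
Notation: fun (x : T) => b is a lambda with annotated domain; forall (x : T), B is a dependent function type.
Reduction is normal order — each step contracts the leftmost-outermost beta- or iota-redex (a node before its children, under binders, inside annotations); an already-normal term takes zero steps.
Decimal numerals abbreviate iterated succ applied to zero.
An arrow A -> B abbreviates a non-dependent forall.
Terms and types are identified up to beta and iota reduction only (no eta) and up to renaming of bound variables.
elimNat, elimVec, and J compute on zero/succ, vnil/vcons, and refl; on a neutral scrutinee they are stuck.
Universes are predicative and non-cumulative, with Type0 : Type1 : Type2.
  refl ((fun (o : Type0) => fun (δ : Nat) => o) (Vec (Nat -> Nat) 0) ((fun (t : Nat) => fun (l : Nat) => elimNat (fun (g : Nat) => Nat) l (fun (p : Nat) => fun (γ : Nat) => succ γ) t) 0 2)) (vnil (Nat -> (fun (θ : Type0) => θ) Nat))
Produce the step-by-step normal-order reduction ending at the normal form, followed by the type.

reduction (normal order):
  refl ((fun (o : Type0) => fun (δ : Nat) => o) (Vec (Nat -> Nat) 0) ((fun (t : Nat) => fun (l : Nat) => elimNat (fun (g : Nat) => Nat) l (fun (p : Nat) => fun (γ : Nat) => succ γ) t) 0 2)) (vnil (Nat -> (fun (θ : Type0) => θ) Nat))
  ~> refl ((fun (o : Nat) => Vec (Nat -> Nat) 0) ((fun (δ : Nat) => fun (t : Nat) => elimNat (fun (l : Nat) => Nat) t (fun (g : Nat) => fun (p : Nat) => succ p) δ) 0 2)) (vnil (Nat -> (fun (γ : Type0) => γ) Nat))
  ~> refl (Vec (Nat -> Nat) 0) (vnil (Nat -> (fun (o : Type0) => o) Nat))
  ~> refl (Vec (Nat -> Nat) 0) (vnil (Nat -> Nat))
type:
  Eq (Vec (Nat -> Nat) 0) (vnil (Nat -> Nat)) (vnil (Nat -> Nat))


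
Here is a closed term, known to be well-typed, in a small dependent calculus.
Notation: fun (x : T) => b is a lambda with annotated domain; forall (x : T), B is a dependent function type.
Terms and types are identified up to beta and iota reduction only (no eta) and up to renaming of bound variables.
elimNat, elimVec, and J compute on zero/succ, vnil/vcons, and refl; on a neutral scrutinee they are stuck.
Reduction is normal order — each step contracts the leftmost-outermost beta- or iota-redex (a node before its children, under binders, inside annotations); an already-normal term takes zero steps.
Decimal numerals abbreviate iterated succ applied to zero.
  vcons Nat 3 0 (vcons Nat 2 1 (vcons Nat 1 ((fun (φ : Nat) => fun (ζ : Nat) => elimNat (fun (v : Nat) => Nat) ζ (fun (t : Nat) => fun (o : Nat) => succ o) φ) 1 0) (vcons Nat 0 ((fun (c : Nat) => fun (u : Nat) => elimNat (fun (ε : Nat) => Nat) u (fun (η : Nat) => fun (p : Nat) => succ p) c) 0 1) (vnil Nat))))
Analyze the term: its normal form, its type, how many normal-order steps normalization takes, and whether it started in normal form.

normal form:
  vcons Nat 3 0 (vcons Nat 2 1 (vcons Nat 1 1 (vcons Nat 0 1 (vnil Nat))))
the term's type:
  Vec Nat 4
normal-order step count: 9
already normal: no
first redex: a beta-redex


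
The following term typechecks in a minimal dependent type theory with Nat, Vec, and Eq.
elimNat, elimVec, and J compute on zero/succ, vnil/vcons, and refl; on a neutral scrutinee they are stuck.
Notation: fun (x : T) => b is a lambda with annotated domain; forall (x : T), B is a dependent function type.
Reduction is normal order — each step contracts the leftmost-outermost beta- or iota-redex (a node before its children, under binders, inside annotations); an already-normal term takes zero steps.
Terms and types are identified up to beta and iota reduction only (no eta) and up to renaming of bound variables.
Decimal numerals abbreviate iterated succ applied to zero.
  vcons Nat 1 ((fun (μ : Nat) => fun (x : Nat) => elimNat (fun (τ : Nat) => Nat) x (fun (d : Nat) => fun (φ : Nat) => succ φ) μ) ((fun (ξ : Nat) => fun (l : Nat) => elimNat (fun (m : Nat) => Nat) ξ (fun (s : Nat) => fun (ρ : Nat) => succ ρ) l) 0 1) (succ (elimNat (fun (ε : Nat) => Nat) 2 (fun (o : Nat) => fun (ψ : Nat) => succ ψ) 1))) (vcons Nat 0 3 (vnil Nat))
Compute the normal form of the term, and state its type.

resulting normal form:
  vcons Nat 1 5 (vcons Nat 0 3 (vnil Nat))
type:
  Vec Nat 2
observation: reduction starts at a beta-redex, and 16 normal-order steps reach the normal form.


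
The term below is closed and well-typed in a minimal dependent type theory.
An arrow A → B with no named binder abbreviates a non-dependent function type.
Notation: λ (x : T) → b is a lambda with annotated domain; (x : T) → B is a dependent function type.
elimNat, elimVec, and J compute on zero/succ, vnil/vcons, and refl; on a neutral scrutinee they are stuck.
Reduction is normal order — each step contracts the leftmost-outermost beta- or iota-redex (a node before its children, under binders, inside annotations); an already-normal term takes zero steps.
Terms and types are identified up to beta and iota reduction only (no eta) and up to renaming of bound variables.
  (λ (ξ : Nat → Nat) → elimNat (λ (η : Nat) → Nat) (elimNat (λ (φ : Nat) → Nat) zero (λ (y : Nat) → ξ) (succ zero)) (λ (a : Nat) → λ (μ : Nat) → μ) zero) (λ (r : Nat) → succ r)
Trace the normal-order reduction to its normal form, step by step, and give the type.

normal-order reduction sequence:
  (λ (ξ : Nat → Nat) → elimNat (λ (η : Nat) → Nat) (elimNat (λ (φ : Nat) → Nat) zero (λ (y : Nat) → ξ) (succ zero)) (λ (a : Nat) → λ (μ : Nat) → μ) zero) (λ (r : Nat) → succ r)
  ~> elimNat (λ (ξ : Nat) → Nat) (elimNat (λ (η : Nat) → Nat) zero (λ (φ : Nat) → λ (y : Nat) → succ y) (succ zero)) (λ (a : Nat) → λ (μ : Nat) → μ) zero
  ~> elimNat (λ (ξ : Nat) → Nat) zero (λ (η : Nat) → λ (φ : Nat) → succ φ) (succ zero)
  ~> (λ (ξ : Nat) → λ (η : Nat) → succ η) zero (elimNat (λ (φ : Nat) → Nat) zero (λ (y : Nat) → λ (a : Nat) → succ a) zero)
  ~> (λ (ξ : Nat) → succ ξ) (elimNat (λ (η : Nat) → Nat) zero (λ (φ : Nat) → λ (y : Nat) → succ y) zero)
  ~> succ (elimNat (λ (ξ : Nat) → Nat) zero (λ (η : Nat) → λ (φ : Nat) → succ φ) zero)
  ~> succ zero
type:
  Nat


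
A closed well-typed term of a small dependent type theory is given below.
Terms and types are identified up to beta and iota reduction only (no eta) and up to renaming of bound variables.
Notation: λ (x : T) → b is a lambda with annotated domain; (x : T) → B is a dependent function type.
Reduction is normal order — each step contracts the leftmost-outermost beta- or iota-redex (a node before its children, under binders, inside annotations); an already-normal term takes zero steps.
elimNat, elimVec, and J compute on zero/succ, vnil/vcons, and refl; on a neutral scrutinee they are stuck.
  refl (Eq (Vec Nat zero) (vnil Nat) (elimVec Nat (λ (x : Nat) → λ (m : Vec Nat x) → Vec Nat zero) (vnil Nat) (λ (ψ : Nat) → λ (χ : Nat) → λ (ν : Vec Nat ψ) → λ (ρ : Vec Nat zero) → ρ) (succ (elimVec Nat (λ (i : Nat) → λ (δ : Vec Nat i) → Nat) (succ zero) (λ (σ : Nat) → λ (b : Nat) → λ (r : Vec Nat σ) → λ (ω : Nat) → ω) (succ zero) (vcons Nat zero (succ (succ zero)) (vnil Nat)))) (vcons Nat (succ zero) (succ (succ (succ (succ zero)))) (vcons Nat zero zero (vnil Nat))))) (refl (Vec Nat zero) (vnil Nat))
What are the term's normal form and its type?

reduced normal form:
  refl (Eq (Vec Nat zero) (vnil Nat) (vnil Nat)) (refl (Vec Nat zero) (vnil Nat))
inferred type:
  Eq (Eq (Vec Nat zero) (vnil Nat) (vnil Nat)) (refl (Vec Nat zero) (vnil Nat)) (refl (Vec Nat zero) (vnil Nat))
observation: the leftmost-outermost redex is an elimVec iota-redex, and normalization takes 11 steps.


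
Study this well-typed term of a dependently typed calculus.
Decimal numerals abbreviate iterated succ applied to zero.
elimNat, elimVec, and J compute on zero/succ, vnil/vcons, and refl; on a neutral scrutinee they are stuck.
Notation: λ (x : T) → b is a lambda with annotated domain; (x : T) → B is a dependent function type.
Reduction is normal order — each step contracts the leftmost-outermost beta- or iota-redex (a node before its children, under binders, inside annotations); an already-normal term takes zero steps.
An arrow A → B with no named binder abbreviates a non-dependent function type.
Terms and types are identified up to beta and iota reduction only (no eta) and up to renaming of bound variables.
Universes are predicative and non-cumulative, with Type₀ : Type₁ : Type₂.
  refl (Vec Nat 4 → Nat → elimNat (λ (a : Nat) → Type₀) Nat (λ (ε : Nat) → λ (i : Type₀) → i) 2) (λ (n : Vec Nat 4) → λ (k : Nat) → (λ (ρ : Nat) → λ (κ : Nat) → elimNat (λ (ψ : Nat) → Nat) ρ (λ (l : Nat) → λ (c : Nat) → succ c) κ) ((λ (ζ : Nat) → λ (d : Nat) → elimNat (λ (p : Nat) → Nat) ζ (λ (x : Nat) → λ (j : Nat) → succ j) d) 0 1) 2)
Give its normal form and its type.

normal form:
  refl (Vec Nat 4 → Nat → Nat) (λ (a : Vec Nat 4) → λ (ε : Nat) → 3)
the term's type:
  Eq (Vec Nat 4 → Nat → Nat) (λ (a : Vec Nat 4) → λ (ε : Nat) → 3) (λ (i : Vec Nat 4) → λ (n : Nat) → 3)


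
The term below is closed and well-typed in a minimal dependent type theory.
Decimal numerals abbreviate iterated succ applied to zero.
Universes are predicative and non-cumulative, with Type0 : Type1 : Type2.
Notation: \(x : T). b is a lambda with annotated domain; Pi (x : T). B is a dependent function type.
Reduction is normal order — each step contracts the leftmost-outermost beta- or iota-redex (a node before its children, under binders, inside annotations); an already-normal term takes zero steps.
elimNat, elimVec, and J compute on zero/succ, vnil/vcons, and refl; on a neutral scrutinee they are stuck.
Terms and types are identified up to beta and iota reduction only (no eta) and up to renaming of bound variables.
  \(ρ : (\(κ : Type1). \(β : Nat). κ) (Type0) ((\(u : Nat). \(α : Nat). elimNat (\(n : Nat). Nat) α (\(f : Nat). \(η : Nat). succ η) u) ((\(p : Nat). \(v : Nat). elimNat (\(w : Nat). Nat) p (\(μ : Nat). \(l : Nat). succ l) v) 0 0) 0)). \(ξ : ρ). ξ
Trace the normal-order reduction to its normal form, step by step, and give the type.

normal-order reduction:
  \(ρ : (\(κ : Type1). \(β : Nat). κ) (Type0) ((\(u : Nat). \(α : Nat). elimNat (\(n : Nat). Nat) α (\(f : Nat). \(η : Nat). succ η) u) ((\(p : Nat). \(v : Nat). elimNat (\(w : Nat). Nat) p (\(μ : Nat). \(l : Nat). succ l) v) 0 0) 0)). \(ξ : ρ). ξ
  ~> \(ρ : (\(κ : Nat). Type0) ((\(β : Nat). \(u : Nat). elimNat (\(α : Nat). Nat) u (\(n : Nat). \(f : Nat). succ f) β) ((\(η : Nat). \(p : Nat). elimNat (\(v : Nat). Nat) η (\(w : Nat). \(μ : Nat). succ μ) p) 0 0) 0)). \(l : ρ). l
  ~> \(ρ : Type0). \(κ : ρ). κ
type:
  Pi (ρ : Type0). Pi (κ : ρ). ρ


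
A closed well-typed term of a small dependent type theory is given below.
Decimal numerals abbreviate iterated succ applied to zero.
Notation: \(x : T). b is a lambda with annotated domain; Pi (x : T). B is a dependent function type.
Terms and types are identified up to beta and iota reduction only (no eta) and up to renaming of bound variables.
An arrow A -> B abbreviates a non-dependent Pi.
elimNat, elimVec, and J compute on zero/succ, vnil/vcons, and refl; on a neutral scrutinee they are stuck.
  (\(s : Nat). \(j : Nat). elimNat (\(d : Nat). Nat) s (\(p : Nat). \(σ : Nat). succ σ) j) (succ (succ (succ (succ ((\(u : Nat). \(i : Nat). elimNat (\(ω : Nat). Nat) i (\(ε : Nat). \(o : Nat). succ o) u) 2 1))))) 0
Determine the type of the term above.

type:
  Nat


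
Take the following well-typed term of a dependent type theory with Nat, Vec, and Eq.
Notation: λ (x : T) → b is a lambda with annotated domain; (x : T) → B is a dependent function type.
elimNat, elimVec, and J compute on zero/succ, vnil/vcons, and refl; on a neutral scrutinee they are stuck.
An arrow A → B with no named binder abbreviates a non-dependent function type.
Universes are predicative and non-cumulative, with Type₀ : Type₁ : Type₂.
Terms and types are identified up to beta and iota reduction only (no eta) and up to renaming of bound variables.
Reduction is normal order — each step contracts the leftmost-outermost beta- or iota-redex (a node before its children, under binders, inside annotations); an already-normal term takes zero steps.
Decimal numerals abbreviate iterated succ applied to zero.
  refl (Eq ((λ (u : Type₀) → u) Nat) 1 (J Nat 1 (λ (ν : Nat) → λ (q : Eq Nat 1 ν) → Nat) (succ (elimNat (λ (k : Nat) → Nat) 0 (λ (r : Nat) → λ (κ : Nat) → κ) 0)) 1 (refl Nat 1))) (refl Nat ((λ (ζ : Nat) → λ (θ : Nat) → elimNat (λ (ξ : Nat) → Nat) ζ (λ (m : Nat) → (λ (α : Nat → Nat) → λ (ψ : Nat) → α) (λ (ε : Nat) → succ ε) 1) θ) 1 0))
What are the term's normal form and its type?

resulting normal form:
  refl (Eq Nat 1 1) (refl Nat 1)
inferred type:
  Eq (Eq Nat 1 1) (refl Nat 1) (refl Nat 1)
observation: the first redex contracted is a beta-redex; the normal form is reached in 6 normal-order steps.


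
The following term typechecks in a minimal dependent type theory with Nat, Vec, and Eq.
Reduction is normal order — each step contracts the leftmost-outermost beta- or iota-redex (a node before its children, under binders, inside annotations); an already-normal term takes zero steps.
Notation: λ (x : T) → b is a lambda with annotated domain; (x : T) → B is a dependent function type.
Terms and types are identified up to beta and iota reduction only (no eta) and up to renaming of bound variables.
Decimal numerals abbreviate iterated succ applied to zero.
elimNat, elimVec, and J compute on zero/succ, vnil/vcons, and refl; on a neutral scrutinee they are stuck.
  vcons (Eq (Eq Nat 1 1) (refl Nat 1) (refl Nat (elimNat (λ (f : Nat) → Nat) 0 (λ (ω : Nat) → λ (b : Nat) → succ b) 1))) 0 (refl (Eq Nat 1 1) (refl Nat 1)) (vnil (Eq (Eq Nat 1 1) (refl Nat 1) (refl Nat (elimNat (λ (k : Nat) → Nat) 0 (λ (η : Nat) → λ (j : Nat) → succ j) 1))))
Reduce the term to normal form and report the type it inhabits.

normal form:
  vcons (Eq (Eq Nat 1 1) (refl Nat 1) (refl Nat 1)) 0 (refl (Eq Nat 1 1) (refl Nat 1)) (vnil (Eq (Eq Nat 1 1) (refl Nat 1) (refl Nat 1)))
type:
  Vec (Eq (Eq Nat 1 1) (refl Nat 1) (refl Nat 1)) 1


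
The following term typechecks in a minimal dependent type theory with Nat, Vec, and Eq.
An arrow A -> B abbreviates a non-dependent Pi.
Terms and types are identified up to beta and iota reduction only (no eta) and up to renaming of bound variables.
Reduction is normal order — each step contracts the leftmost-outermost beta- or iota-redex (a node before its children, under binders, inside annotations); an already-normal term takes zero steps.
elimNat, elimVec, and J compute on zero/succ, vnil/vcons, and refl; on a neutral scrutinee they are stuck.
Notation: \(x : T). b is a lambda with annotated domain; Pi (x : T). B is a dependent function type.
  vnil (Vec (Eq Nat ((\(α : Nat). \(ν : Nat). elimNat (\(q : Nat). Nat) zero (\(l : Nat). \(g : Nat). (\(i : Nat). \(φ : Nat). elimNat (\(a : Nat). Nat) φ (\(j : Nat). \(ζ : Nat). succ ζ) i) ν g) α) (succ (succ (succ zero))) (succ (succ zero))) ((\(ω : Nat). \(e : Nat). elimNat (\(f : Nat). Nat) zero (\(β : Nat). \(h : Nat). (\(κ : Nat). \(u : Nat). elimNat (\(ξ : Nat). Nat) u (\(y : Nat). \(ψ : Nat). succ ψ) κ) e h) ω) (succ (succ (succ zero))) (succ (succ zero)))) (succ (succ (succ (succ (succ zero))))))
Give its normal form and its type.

resulting normal form:
  vnil (Vec (Eq Nat (succ (succ (succ (succ (succ (succ zero)))))) (succ (succ (succ (succ (succ (succ zero))))))) (succ (succ (succ (succ (succ zero))))))
type:
  Vec (Vec (Eq Nat (succ (succ (succ (succ (succ (succ zero)))))) (succ (succ (succ (succ (succ (succ zero))))))) (succ (succ (succ (succ (succ zero)))))) zero
observation: 78 normal-order steps normalize the term, beginning with a beta-redex.


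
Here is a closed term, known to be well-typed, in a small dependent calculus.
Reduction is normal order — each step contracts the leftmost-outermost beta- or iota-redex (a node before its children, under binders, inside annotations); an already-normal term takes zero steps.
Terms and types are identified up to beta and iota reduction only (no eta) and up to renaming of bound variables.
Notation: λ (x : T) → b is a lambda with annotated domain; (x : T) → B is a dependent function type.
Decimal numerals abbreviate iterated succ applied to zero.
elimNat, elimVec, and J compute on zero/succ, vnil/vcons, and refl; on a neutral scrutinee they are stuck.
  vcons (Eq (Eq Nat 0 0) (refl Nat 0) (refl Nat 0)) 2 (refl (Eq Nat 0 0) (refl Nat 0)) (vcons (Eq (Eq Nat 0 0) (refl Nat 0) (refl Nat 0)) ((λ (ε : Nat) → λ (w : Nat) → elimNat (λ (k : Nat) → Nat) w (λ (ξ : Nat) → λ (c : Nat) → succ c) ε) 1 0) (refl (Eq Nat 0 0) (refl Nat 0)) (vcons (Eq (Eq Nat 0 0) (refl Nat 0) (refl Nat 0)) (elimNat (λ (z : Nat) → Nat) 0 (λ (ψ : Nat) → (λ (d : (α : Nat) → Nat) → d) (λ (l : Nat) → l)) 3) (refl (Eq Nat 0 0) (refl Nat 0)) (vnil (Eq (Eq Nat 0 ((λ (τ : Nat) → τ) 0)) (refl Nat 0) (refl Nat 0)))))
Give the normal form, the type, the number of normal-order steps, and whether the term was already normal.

resulting normal form:
  vcons (Eq (Eq Nat 0 0) (refl Nat 0) (refl Nat 0)) 2 (refl (Eq Nat 0 0) (refl Nat 0)) (vcons (Eq (Eq Nat 0 0) (refl Nat 0) (refl Nat 0)) 1 (refl (Eq Nat 0 0) (refl Nat 0)) (vcons (Eq (Eq Nat 0 0) (refl Nat 0) (refl Nat 0)) 0 (refl (Eq Nat 0 0) (refl Nat 0)) (vnil (Eq (Eq Nat 0 0) (refl Nat 0) (refl Nat 0)))))
inferred type:
  Vec (Eq (Eq Nat 0 0) (refl Nat 0) (refl Nat 0)) 3
normal-order step count: 20
term was already normal: no
first contracted redex: a beta-redex


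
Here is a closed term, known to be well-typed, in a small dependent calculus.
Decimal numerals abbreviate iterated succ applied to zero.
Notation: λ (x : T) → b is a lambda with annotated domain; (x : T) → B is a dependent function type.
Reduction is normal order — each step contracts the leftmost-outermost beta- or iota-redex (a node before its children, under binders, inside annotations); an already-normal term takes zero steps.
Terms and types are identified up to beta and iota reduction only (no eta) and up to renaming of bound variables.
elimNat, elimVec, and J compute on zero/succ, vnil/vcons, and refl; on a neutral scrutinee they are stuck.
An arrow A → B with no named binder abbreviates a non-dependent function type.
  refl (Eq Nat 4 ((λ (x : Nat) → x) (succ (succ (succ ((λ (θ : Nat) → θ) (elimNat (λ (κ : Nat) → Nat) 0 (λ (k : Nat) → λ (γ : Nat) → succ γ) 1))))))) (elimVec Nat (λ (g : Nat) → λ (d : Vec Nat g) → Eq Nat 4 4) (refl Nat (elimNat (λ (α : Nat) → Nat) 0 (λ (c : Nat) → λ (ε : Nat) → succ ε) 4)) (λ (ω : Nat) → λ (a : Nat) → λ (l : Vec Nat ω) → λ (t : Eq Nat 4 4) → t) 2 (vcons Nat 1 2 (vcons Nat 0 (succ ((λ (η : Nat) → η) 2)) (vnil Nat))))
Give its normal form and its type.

resulting normal form:
  refl (Eq Nat 4 4) (refl Nat 4)
type:
  Eq (Eq Nat 4 4) (refl Nat 4) (refl Nat 4)
observation: normalization takes exactly 30 steps under the normal-order strategy.


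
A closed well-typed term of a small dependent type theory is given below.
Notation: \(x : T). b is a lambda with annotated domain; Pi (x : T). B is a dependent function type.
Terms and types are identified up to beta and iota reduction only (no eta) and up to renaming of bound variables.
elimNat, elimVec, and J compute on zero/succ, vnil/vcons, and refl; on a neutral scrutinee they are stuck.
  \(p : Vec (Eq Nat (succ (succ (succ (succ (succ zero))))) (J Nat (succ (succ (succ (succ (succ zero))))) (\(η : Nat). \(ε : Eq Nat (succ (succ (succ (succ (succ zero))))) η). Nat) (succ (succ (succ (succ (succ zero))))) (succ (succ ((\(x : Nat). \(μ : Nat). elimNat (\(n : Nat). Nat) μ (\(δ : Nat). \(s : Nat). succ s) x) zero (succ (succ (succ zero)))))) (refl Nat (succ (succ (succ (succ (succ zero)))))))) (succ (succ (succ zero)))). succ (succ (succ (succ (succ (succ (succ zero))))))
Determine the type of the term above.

inferred type:
  Pi (p : Vec (Eq Nat (succ (succ (succ (succ (succ zero))))) (succ (succ (succ (succ (succ zero)))))) (succ (succ (succ zero)))). Nat


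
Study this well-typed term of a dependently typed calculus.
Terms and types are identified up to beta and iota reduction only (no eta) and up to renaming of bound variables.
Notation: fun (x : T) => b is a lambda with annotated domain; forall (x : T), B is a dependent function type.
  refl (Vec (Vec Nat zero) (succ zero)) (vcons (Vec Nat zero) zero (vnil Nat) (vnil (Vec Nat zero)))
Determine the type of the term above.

inferred type:
  Eq (Vec (Vec Nat zero) (succ zero)) (vcons (Vec Nat zero) zero (vnil Nat) (vnil (Vec Nat zero))) (vcons (Vec Nat zero) zero (vnil Nat) (vnil (Vec Nat zero)))


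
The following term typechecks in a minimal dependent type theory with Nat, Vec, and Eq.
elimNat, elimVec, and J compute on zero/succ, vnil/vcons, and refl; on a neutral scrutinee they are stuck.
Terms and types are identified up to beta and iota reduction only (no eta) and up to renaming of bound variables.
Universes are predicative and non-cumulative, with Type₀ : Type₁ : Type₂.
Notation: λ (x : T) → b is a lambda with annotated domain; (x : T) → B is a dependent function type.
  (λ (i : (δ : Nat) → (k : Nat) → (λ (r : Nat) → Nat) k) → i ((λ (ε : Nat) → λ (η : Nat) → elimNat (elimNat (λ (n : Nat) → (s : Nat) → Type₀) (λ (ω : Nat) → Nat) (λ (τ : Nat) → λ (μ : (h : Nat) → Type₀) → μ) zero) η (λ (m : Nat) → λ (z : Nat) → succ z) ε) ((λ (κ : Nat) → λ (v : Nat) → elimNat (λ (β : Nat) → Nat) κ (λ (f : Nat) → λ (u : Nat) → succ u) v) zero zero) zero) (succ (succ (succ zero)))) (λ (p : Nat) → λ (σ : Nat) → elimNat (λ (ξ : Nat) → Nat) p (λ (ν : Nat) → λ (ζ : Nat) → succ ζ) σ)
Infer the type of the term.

the term's type:
  Nat


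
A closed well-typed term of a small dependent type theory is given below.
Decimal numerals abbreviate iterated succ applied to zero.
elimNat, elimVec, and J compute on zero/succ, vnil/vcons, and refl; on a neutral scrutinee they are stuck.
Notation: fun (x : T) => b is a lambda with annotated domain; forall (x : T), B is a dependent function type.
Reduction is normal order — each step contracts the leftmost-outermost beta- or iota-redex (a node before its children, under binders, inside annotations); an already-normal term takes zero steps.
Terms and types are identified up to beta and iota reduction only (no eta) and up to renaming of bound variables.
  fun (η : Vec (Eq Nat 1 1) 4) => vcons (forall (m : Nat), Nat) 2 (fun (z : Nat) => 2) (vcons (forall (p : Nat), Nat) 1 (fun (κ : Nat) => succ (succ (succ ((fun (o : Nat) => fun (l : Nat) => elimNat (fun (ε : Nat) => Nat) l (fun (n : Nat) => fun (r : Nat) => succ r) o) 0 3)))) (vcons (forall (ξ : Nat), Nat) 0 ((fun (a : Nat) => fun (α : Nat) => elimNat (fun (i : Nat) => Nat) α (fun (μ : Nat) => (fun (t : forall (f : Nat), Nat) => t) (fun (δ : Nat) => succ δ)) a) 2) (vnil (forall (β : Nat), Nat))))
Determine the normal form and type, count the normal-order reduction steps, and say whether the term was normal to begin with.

reduced normal form:
  fun (η : Vec (Eq Nat 1 1) 4) => vcons (forall (m : Nat), Nat) 2 (fun (z : Nat) => 2) (vcons (forall (p : Nat), Nat) 1 (fun (κ : Nat) => 6) (vcons (forall (o : Nat), Nat) 0 (fun (l : Nat) => succ (succ l)) (vnil (forall (ε : Nat), Nat))))
the term's type:
  forall (η : Vec (Eq Nat 1 1) 4), Vec (forall (m : Nat), Nat) 3
steps to reach normal form (normal order): 13
term was already normal: no
first contracted redex: a beta-redex
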